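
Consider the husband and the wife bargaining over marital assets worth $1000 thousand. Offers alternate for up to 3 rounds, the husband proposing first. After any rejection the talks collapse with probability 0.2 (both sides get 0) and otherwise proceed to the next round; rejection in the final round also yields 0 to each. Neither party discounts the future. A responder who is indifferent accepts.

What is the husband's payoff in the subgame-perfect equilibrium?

840

Round 3 (the husband proposes): rejection yields 0 for the wife; the husband offers 0 and keeps 1000.
Round 2 (the wife proposes): rejecting gives the husband an expected 0.8 × 1000 = 800. The wife offers 800 and keeps 1000 − 800 = 200.
Round 1 (the husband proposes): rejecting gives the wife an expected 0.8 × 200 = 160. The husband offers 160 and keeps 1000 − 160 = 840.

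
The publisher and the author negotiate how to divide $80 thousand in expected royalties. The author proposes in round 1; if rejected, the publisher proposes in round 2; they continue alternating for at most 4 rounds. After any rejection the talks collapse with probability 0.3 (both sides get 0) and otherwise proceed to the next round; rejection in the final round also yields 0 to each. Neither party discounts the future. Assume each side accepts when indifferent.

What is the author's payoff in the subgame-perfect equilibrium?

35.76

By backward induction:
Round 4 (the publisher proposes): rejection yields 0 for the author; the publisher offers 0 and keeps 80.
Round 3 (the author proposes): rejecting gives the publisher an expected 0.7 × 80 = 56; the author offers that and keeps 24.
Round 2 (the publisher proposes): rejecting gives the author an expected 0.7 × 24 = 16.8. The publisher offers 16.8 and keeps 80 − 16.8 = 63.2.
Round 1 (the author proposes): rejecting gives the publisher an expected 0.7 × 63.2 = 44.24. The author offers 44.24 and keeps 80 − 44.24 = 35.76.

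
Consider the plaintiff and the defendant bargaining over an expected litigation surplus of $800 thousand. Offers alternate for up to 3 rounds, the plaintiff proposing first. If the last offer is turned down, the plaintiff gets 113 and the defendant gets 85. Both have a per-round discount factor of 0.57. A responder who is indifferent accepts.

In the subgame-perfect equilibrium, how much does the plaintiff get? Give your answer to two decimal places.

576.30

Round 3 (the plaintiff proposes): the defendant gets 85 if talks fail, so the plaintiff offers 85 and keeps 715.
Round 2 (the defendant proposes): the plaintiff can get 715 next round, worth 0.57 × 715 = 407.55 now, so the defendant offers 407.55, keeping 392.45.
Round 1 (the plaintiff proposes): the defendant can get 392.45 next round, worth 0.57 × 392.45 = 223.6965 now. The plaintiff offers 223.6965 and keeps 800 − 223.6965 = 576.3035.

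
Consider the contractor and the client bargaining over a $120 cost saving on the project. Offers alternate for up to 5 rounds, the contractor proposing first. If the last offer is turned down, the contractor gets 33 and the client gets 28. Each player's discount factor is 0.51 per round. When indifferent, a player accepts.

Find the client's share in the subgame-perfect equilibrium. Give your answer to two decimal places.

39.68

Round 5 (the contractor proposes): the client gets 28 if talks fail, so the contractor offers 28 and keeps 92.
Round 4 (the client proposes): the contractor can get 92 next round, worth 0.51 × 92 = 46.92 now; the client offers that and keeps 73.08.
Round 3 (the contractor proposes): the client can get 73.08 next round, worth 0.51 × 73.08 = 37.2708 now, so the contractor offers 37.2708, keeping 82.7292.
Round 2 (the client proposes): the contractor can get 82.7292 next round, worth 0.51 × 82.7292 = 42.191892 now; the client offers that and keeps 77.808108.
Round 1 (the contractor proposes): the client can get 77.808108 next round, worth 0.51 × 77.808108 = 39.68213508 now; the contractor offers that and keeps 80.31786492.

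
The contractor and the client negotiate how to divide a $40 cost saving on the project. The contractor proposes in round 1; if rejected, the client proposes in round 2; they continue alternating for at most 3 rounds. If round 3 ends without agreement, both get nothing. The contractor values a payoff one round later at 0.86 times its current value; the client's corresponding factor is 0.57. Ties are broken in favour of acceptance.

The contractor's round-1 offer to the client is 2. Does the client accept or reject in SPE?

Work out the client's continuation value if the offer is rejected.
Round 3 (the contractor proposes): rejection yields 0 for the client; the contractor offers 0 and keeps 40.
Round 2 (the client proposes): the contractor can get 40 next round, worth 0.86 × 40 = 34.4 now. The client offers 34.4 and keeps 40 − 34.4 = 5.6.
So by rejecting in round 1, the client gets 5.6 next round, worth 0.57 × 5.6 = 3.192 now.
Offer 2 < 3.192, so the client rejects.

Reject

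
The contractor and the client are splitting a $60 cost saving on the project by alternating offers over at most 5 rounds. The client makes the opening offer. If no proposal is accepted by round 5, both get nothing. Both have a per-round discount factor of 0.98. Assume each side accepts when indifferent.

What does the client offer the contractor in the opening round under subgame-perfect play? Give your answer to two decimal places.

Round 5 (the client proposes): rejection yields 0 for the contractor; the client offers 0 and keeps 60.
Round 4 (the contractor proposes): the client can get 60 next round, worth 0.98 × 60 = 58.8 now; the contractor offers that and keeps 1.2.
Round 3 (the client proposes): the contractor can get 1.2 next round, worth 0.98 × 1.2 = 1.176 now. The client offers 1.176 and keeps 60 − 1.176 = 58.824.
Round 2 (the contractor proposes): the client can get 58.824 next round, worth 0.98 × 58.824 = 57.64752 now, so the contractor offers 57.64752, keeping 2.35248.
Round 1 (the client proposes): the contractor can get 2.35248 next round, worth 0.98 × 2.35248 = 2.3054304 now; the client offers that and keeps 57.6945696.

2.31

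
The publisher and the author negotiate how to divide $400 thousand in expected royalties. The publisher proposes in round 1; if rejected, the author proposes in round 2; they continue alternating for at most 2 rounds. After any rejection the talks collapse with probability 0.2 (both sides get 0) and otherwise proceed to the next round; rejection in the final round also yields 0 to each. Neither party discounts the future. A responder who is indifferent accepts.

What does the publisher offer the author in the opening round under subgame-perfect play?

320

Round 2 (the author proposes): the publisher will accept anything ≥ 0, so the author offers 0 and keeps 400.
Round 1 (the publisher proposes): rejecting gives the author an expected 0.8 × 400 = 320; the publisher offers that and keeps 80.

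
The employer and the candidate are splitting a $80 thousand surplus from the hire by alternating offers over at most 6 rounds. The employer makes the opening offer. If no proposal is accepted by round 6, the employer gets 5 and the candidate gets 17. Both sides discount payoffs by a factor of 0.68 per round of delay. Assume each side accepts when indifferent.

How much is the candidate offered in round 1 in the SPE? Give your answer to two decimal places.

36.36

Round 6 (the candidate proposes): the employer gets 5 if talks fail, so the candidate offers 5 and keeps 75.
Round 5 (the employer proposes): the candidate can get 75 next round, worth 0.68 × 75 = 51 now. The employer offers 51 and keeps 80 − 51 = 29.
Round 4 (the candidate proposes): the employer can get 29 next round, worth 0.68 × 29 = 19.72 now; the candidate offers that and keeps 60.28.
Round 3 (the employer proposes): the candidate can get 60.28 next round, worth 0.68 × 60.28 = 40.9904 now, so the employer offers 40.9904, keeping 39.0096.
Round 2 (the candidate proposes): the employer can get 39.0096 next round, worth 0.68 × 39.0096 = 26.526528 now. The candidate offers 26.526528 and keeps 80 − 26.526528 = 53.473472.
Round 1 (the employer proposes): the candidate can get 53.473472 next round, worth 0.68 × 53.473472 = 36.36196096 now, so the employer offers 36.36196096, keeping 43.63803904.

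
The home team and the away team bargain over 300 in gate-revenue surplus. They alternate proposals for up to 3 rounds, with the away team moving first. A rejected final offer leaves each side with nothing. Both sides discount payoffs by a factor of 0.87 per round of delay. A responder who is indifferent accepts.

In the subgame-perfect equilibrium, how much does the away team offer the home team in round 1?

33.93

Work backward from the last round.
Round 3 (the away team proposes): the home team will accept anything ≥ 0, so the away team offers 0 and keeps 300.
Round 2 (the home team proposes): the away team can get 300 next round, worth 0.87 × 300 = 261 now. The home team offers 261 and keeps 300 − 261 = 39.
Round 1 (the away team proposes): the home team can get 39 next round, worth 0.87 × 39 = 33.93 now, so the away team offers 33.93, keeping 266.07.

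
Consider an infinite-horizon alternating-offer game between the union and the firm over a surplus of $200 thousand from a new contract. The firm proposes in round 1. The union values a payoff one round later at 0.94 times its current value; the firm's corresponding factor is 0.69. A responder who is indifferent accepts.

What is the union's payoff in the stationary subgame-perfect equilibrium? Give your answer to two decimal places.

Let x be the firm's share when the firm proposes and y be the union's share when the union proposes.
The union accepts iff offered ≥ 0.94·y, so x = 200 − 0.94y. Symmetrically y = 200 − 0.69x.
Substituting: x = 200 − 0.94(200 − 0.69x), giving x(1 − 0.69·0.94) = 200(1 − 0.94).
So x = 200 × 0.06 / 0.3514 ≈ 34.1491, and the union receives 200 − x ≈ 165.8509.

165.85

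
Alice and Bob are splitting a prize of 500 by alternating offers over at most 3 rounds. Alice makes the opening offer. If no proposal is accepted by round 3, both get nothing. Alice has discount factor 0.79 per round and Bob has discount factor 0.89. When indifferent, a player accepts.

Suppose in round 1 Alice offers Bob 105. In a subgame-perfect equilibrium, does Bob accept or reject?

Accept

Work out Bob's continuation value if the offer is rejected.
Round 3 (Alice proposes): Bob will accept anything ≥ 0, so Alice offers 0 and keeps 500.
Round 2 (Bob proposes): Alice can get 500 next round, worth 0.79 × 500 = 395 now, so Bob offers 395, keeping 105.
So by rejecting in round 1, Bob gets 105 next round, worth 0.89 × 105 = 93.45 now.
Offer 105 ≥ 93.45, so Bob accepts.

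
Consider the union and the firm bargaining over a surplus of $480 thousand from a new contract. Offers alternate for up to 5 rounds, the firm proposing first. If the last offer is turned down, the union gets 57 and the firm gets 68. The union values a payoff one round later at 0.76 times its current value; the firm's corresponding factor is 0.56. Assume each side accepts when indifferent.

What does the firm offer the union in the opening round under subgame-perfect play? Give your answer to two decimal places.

239.15

Round 5 (the firm proposes): the union gets 57 if talks fail, so the firm offers 57 and keeps 423.
Round 4 (the union proposes): the firm can get 423 next round, worth 0.56 × 423 = 236.88 now, so the union offers 236.88, keeping 243.12.
Round 3 (the firm proposes): the union can get 243.12 next round, worth 0.76 × 243.12 = 184.7712 now; the firm offers that and keeps 295.2288.
Round 2 (the union proposes): the firm can get 295.2288 next round, worth 0.56 × 295.2288 = 165.328128 now, so the union offers 165.328128, keeping 314.671872.
Round 1 (the firm proposes): the union can get 314.671872 next round, worth 0.76 × 314.671872 = 239.15062272 now, so the firm offers 239.15062272, keeping 240.84937728.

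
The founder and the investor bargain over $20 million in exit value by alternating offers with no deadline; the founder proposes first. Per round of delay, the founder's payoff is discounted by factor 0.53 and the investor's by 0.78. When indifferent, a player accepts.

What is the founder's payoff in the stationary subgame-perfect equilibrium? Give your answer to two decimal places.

7.50

When the founder proposes, the investor accepts any offer worth at least 0.78 times what the investor would get by proposing next round; and vice versa.
This gives x = 20 − 0.78y and y = 20 − 0.53x, where x and y are each side's share when it proposes.
Hence (1 − 0.78·0.53)x = 20(1 − 0.78), i.e. 0.5866·x = 4.4.
x ≈ 7.5009; the investor's share is 20 − x ≈ 12.4991.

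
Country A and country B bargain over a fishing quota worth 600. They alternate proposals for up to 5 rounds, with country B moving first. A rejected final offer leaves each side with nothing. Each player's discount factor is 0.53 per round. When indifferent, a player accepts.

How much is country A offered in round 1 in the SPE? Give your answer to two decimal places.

191.44

Round 5 (country B proposes): country A will accept anything ≥ 0, so country B offers 0 and keeps 600.
Round 4 (country A proposes): country B can get 600 next round, worth 0.53 × 600 = 318 now; country A offers that and keeps 282.
Round 3 (country B proposes): country A can get 282 next round, worth 0.53 × 282 = 149.46 now. Country B offers 149.46 and keeps 600 − 149.46 = 450.54.
Round 2 (country A proposes): country B can get 450.54 next round, worth 0.53 × 450.54 = 238.7862 now; country A offers that and keeps 361.2138.
Round 1 (country B proposes): country A can get 361.2138 next round, worth 0.53 × 361.2138 = 191.443314 now, so country B offers 191.443314, keeping 408.556686.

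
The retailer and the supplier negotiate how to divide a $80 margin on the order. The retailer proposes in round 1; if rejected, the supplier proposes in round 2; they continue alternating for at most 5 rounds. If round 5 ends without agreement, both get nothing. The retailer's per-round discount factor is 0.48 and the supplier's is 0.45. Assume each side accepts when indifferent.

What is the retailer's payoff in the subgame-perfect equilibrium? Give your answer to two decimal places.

Round 5 (the retailer proposes): the supplier will accept anything ≥ 0, so the retailer offers 0 and keeps 80.
Round 4 (the supplier proposes): the retailer can get 80 next round, worth 0.48 × 80 = 38.4 now, so the supplier offers 38.4, keeping 41.6.
Round 3 (the retailer proposes): the supplier can get 41.6 next round, worth 0.45 × 41.6 = 18.72 now. The retailer offers 18.72 and keeps 80 − 18.72 = 61.28.
Round 2 (the supplier proposes): the retailer can get 61.28 next round, worth 0.48 × 61.28 = 29.4144 now, so the supplier offers 29.4144, keeping 50.5856.
Round 1 (the retailer proposes): the supplier can get 50.5856 next round, worth 0.45 × 50.5856 = 22.76352 now; the retailer offers that and keeps 57.23648.

57.24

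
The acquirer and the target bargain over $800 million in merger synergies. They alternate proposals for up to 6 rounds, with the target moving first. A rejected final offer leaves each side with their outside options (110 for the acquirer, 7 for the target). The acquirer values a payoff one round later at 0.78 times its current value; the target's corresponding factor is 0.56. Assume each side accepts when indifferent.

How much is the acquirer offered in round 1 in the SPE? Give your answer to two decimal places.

512.50

Round 6 (the acquirer proposes): the target gets 7 if talks fail, so the acquirer offers 7 and keeps 793.
Round 5 (the target proposes): the acquirer can get 793 next round, worth 0.78 × 793 = 618.54 now. The target offers 618.54 and keeps 800 − 618.54 = 181.46.
Round 4 (the acquirer proposes): the target can get 181.46 next round, worth 0.56 × 181.46 = 101.6176 now; the acquirer offers that and keeps 698.3824.
Round 3 (the target proposes): the acquirer can get 698.3824 next round, worth 0.78 × 698.3824 = 544.738272 now, so the target offers 544.738272, keeping 255.261728.
Round 2 (the acquirer proposes): the target can get 255.261728 next round, worth 0.56 × 255.261728 = 142.94656768 now, so the acquirer offers 142.94656768, keeping 657.05343232.
Round 1 (the target proposes): the acquirer can get 657.05343232 next round, worth 0.78 × 657.05343232 = 512.5016772096 now; the target offers that and keeps 287.4983227904.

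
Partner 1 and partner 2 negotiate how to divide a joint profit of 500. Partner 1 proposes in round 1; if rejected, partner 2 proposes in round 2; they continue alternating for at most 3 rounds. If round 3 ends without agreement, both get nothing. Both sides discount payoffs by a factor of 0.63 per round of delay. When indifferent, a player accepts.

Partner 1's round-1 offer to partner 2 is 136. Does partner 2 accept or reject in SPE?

Accept

Round 3 (partner 1 proposes): partner 2 will accept anything ≥ 0, so partner 1 offers 0 and keeps 500.
Round 2 (partner 2 proposes): partner 1 can get 500 next round, worth 0.63 × 500 = 315 now; partner 2 offers that and keeps 185.
So by rejecting in round 1, partner 2 gets 185 next round, worth 0.63 × 185 = 116.55 now.
Offer 136 ≥ 116.55, so partner 2 accepts.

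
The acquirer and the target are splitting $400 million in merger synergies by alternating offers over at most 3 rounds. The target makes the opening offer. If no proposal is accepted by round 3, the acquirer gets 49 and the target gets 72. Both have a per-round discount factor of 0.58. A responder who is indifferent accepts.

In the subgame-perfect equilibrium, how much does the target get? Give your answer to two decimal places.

286.08

Round 3 (the target proposes): the acquirer gets 49 if talks fail, so the target offers 49 and keeps 351.
Round 2 (the acquirer proposes): the target can get 351 next round, worth 0.58 × 351 = 203.58 now. The acquirer offers 203.58 and keeps 400 − 203.58 = 196.42.
Round 1 (the target proposes): the acquirer can get 196.42 next round, worth 0.58 × 196.42 = 113.9236 now. The target offers 113.9236 and keeps 400 − 113.9236 = 286.0764.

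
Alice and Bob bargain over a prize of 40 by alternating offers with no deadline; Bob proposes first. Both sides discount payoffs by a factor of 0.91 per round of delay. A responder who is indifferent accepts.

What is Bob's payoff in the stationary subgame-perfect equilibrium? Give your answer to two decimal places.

Let x be Bob's share when Bob proposes and y be Alice's share when Alice proposes.
Alice accepts iff offered ≥ 0.91·y, so x = 40 − 0.91y. Symmetrically y = 40 − 0.91x.
Substituting: x = 40 − 0.91(40 − 0.91x), giving x(1 − 0.91·0.91) = 40(1 − 0.91).
So x = 40 × 0.09 / 0.1719 ≈ 20.9424, and Alice receives 40 − x ≈ 19.0576.

20.94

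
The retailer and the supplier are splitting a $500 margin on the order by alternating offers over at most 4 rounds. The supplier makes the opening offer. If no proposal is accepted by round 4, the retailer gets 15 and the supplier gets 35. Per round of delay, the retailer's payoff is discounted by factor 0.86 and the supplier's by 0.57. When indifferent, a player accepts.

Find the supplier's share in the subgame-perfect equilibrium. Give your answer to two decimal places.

119.07

Round 4 (the retailer proposes): the supplier gets 35 if talks fail, so the retailer offers 35 and keeps 465.
Round 3 (the supplier proposes): the retailer can get 465 next round, worth 0.86 × 465 = 399.9 now; the supplier offers that and keeps 100.1.
Round 2 (the retailer proposes): the supplier can get 100.1 next round, worth 0.57 × 100.1 = 57.057 now. The retailer offers 57.057 and keeps 500 − 57.057 = 442.943.
Round 1 (the supplier proposes): the retailer can get 442.943 next round, worth 0.86 × 442.943 = 380.93098 now. The supplier offers 380.93098 and keeps 500 − 380.93098 = 119.06902.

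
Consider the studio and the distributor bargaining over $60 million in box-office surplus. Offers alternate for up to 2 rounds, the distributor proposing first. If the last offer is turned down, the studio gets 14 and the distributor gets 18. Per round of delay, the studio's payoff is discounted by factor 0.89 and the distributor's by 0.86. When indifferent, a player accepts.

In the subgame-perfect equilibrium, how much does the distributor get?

22.62

Round 2 (the studio proposes): the distributor gets 18 if talks fail, so the studio offers 18 and keeps 42.
Round 1 (the distributor proposes): the studio can get 42 next round, worth 0.89 × 42 = 37.38 now, so the distributor offers 37.38, keeping 22.62.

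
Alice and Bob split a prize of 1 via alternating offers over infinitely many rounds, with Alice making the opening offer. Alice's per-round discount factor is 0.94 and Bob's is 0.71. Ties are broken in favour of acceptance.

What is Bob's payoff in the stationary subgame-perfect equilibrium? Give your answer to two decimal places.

Let x be Alice's share when Alice proposes and y be Bob's share when Bob proposes.
Bob accepts iff offered ≥ 0.71·y, so x = 1 − 0.71y. Symmetrically y = 1 − 0.94x.
Substituting: x = 1 − 0.71(1 − 0.94x), giving x(1 − 0.94·0.71) = 1(1 − 0.71).
So x = 1 × 0.29 / 0.3326 ≈ 0.8719, and Bob receives 1 − x ≈ 0.1281.

0.13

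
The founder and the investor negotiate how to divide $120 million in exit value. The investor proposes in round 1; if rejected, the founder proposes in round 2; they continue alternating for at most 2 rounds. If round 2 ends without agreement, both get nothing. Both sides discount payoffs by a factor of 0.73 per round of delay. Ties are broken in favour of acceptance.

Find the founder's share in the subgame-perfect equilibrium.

87.6

By backward induction:
Round 2 (the founder proposes): the investor will accept anything ≥ 0, so the founder offers 0 and keeps 120.
Round 1 (the investor proposes): the founder can get 120 next round, worth 0.73 × 120 = 87.6 now; the investor offers that and keeps 32.4.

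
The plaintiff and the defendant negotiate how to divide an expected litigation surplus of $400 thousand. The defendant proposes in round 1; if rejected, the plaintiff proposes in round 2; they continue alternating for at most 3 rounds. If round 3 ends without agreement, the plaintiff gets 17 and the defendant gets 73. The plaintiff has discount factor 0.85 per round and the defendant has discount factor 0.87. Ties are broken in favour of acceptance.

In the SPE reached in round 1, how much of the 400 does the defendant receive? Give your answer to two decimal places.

Round 3 (the defendant proposes): the plaintiff gets 17 if talks fail, so the defendant offers 17 and keeps 383.
Round 2 (the plaintiff proposes): the defendant can get 383 next round, worth 0.87 × 383 = 333.21 now. The plaintiff offers 333.21 and keeps 400 − 333.21 = 66.79.
Round 1 (the defendant proposes): the plaintiff can get 66.79 next round, worth 0.85 × 66.79 = 56.7715 now, so the defendant offers 56.7715, keeping 343.2285.

343.23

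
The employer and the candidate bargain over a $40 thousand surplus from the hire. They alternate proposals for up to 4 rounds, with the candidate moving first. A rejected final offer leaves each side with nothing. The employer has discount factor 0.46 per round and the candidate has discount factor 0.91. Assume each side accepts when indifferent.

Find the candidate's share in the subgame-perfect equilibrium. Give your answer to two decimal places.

30.64

Round 4 (the employer proposes): the candidate will accept anything ≥ 0, so the employer offers 0 and keeps 40.
Round 3 (the candidate proposes): the employer can get 40 next round, worth 0.46 × 40 = 18.4 now; the candidate offers that and keeps 21.6.
Round 2 (the employer proposes): the candidate can get 21.6 next round, worth 0.91 × 21.6 = 19.656 now; the employer offers that and keeps 20.344.
Round 1 (the candidate proposes): the employer can get 20.344 next round, worth 0.46 × 20.344 = 9.35824 now; the candidate offers that and keeps 30.64176.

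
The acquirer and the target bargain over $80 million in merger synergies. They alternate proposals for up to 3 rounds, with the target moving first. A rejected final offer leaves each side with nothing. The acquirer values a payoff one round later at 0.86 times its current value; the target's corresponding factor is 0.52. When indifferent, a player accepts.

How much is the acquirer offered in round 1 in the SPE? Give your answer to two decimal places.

33.02

Work backward from the last round.
Round 3 (the target proposes): rejection yields 0 for the acquirer; the target offers 0 and keeps 80.
Round 2 (the acquirer proposes): the target can get 80 next round, worth 0.52 × 80 = 41.6 now, so the acquirer offers 41.6, keeping 38.4.
Round 1 (the target proposes): the acquirer can get 38.4 next round, worth 0.86 × 38.4 = 33.024 now. The target offers 33.024 and keeps 80 − 33.024 = 46.976.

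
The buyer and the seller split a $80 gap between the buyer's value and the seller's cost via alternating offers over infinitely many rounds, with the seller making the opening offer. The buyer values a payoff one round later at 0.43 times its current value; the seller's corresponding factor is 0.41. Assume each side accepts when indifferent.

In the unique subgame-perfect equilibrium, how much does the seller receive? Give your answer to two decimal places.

55.36

In a stationary SPE each proposer offers the other exactly their discounted continuation value.
If the seller keeps x when proposing and the buyer keeps y when proposing, then x = 80 − 0.43y and y = 80 − 0.41x.
Solving: x = 80(1 − 0.43) / (1 − 0.41·0.43) = 45.6 / 0.8237 ≈ 55.3600.
The buyer gets 80 − 55.3600 ≈ 24.6400.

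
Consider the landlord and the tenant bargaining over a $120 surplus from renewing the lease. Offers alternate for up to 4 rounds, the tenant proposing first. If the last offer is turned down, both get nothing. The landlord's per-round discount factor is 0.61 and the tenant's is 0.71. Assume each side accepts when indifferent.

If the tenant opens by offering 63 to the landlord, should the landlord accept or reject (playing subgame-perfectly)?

Round 4 (the landlord proposes): the tenant will accept anything ≥ 0, so the landlord offers 0 and keeps 120.
Round 3 (the tenant proposes): the landlord can get 120 next round, worth 0.61 × 120 = 73.2 now, so the tenant offers 73.2, keeping 46.8.
Round 2 (the landlord proposes): the tenant can get 46.8 next round, worth 0.71 × 46.8 = 33.228 now. The landlord offers 33.228 and keeps 120 − 33.228 = 86.772.
So by rejecting in round 1, the landlord gets 86.772 next round, worth 0.61 × 86.772 = 52.93092 now.
Offer 63 ≥ 52.93092, so the landlord accepts.

Accept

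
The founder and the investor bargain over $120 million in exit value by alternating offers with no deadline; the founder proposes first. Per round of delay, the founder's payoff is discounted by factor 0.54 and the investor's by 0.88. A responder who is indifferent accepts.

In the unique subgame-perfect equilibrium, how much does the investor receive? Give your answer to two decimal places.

When the founder proposes, the investor accepts any offer worth at least 0.88 times what the investor would get by proposing next round; and vice versa.
This gives x = 120 − 0.88y and y = 120 − 0.54x, where x and y are each side's share when it proposes.
Hence (1 − 0.88·0.54)x = 120(1 − 0.88), i.e. 0.5248·x = 14.4.
x ≈ 27.4390; the investor's share is 120 − x ≈ 92.5610.

92.56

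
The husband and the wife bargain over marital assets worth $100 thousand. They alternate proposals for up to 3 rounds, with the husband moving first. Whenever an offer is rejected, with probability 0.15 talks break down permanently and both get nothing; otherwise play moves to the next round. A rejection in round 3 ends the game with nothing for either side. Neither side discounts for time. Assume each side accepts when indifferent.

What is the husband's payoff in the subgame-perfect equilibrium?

Round 3 (the husband proposes): the wife will accept anything ≥ 0, so the husband offers 0 and keeps 100.
Round 2 (the wife proposes): rejecting gives the husband an expected 0.85 × 100 = 85, so the wife offers 85, keeping 15.
Round 1 (the husband proposes): rejecting gives the wife an expected 0.85 × 15 = 12.75; the husband offers that and keeps 87.25.

87.25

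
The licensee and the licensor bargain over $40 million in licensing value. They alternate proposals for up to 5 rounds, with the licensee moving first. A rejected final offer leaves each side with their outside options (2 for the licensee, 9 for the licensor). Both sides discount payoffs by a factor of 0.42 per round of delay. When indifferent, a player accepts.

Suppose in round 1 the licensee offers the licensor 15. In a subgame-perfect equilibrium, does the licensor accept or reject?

Work out the licensor's continuation value if the offer is rejected.
Round 5 (the licensee proposes): the licensor gets 9 if talks fail, so the licensee offers 9 and keeps 31.
Round 4 (the licensor proposes): the licensee can get 31 next round, worth 0.42 × 31 = 13.02 now; the licensor offers that and keeps 26.98.
Round 3 (the licensee proposes): the licensor can get 26.98 next round, worth 0.42 × 26.98 = 11.3316 now; the licensee offers that and keeps 28.6684.
Round 2 (the licensor proposes): the licensee can get 28.6684 next round, worth 0.42 × 28.6684 = 12.040728 now, so the licensor offers 12.040728, keeping 27.959272.
So by rejecting in round 1, the licensor gets 27.959272 next round, worth 0.42 × 27.959272 = 11.74289424 now.
Offer 15 ≥ 11.74289424, so the licensor accepts.

Accept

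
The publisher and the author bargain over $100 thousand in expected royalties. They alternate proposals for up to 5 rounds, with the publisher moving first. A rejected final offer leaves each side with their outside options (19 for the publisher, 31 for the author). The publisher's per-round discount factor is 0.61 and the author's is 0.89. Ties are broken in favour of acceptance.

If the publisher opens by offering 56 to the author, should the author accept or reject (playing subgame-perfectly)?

Round 5 (the publisher proposes): the author gets 31 if talks fail, so the publisher offers 31 and keeps 69.
Round 4 (the author proposes): the publisher can get 69 next round, worth 0.61 × 69 = 42.09 now. The author offers 42.09 and keeps 100 − 42.09 = 57.91.
Round 3 (the publisher proposes): the author can get 57.91 next round, worth 0.89 × 57.91 = 51.5399 now. The publisher offers 51.5399 and keeps 100 − 51.5399 = 48.4601.
Round 2 (the author proposes): the publisher can get 48.4601 next round, worth 0.61 × 48.4601 = 29.560661 now; the author offers that and keeps 70.439339.
So by rejecting in round 1, the author gets 70.439339 next round, worth 0.89 × 70.439339 = 62.69101171 now.
Offer 56 < 62.69101171, so the author rejects.

Reject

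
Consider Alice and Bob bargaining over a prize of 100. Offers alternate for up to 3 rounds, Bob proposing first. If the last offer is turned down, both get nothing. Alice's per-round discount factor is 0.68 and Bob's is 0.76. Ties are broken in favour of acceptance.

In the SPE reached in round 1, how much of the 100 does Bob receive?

83.68

Round 3 (Bob proposes): Alice will accept anything ≥ 0, so Bob offers 0 and keeps 100.
Round 2 (Alice proposes): Bob can get 100 next round, worth 0.76 × 100 = 76 now; Alice offers that and keeps 24.
Round 1 (Bob proposes): Alice can get 24 next round, worth 0.68 × 24 = 16.32 now, so Bob offers 16.32, keeping 83.68.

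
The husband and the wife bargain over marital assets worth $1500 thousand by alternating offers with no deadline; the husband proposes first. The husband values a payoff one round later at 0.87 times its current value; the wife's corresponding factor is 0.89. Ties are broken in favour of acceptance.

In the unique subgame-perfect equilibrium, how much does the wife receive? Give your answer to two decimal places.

When the husband proposes, the wife accepts any offer worth at least 0.89 times what the wife would get by proposing next round; and vice versa.
This gives x = 1500 − 0.89y and y = 1500 − 0.87x, where x and y are each side's share when it proposes.
Hence (1 − 0.89·0.87)x = 1500(1 − 0.89), i.e. 0.2257·x = 165.
x ≈ 731.0589; the wife's share is 1500 − x ≈ 768.9411.

768.94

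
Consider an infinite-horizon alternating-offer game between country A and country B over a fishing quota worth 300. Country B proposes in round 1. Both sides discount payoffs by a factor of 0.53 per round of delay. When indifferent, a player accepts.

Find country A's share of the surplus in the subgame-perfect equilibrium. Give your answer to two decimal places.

103.92

Let x be country B's share when country B proposes and y be country A's share when country A proposes.
Country A accepts iff offered ≥ 0.53·y, so x = 300 − 0.53y. Symmetrically y = 300 − 0.53x.
Substituting: x = 300 − 0.53(300 − 0.53x), giving x(1 − 0.53·0.53) = 300(1 − 0.53).
So x = 300 × 0.47 / 0.7191 ≈ 196.0784, and country A receives 300 − x ≈ 103.9216.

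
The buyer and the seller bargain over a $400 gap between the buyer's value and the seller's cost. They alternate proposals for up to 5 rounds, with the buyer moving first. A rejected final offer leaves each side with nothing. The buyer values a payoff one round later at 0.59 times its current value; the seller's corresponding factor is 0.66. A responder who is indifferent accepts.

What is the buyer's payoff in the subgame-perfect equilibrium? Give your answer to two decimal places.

249.61

Round 5 (the buyer proposes): rejection yields 0 for the seller; the buyer offers 0 and keeps 400.
Round 4 (the seller proposes): the buyer can get 400 next round, worth 0.59 × 400 = 236 now. The seller offers 236 and keeps 400 − 236 = 164.
Round 3 (the buyer proposes): the seller can get 164 next round, worth 0.66 × 164 = 108.24 now. The buyer offers 108.24 and keeps 400 − 108.24 = 291.76.
Round 2 (the seller proposes): the buyer can get 291.76 next round, worth 0.59 × 291.76 = 172.1384 now. The seller offers 172.1384 and keeps 400 − 172.1384 = 227.8616.
Round 1 (the buyer proposes): the seller can get 227.8616 next round, worth 0.66 × 227.8616 = 150.388656 now. The buyer offers 150.388656 and keeps 400 − 150.388656 = 249.611344.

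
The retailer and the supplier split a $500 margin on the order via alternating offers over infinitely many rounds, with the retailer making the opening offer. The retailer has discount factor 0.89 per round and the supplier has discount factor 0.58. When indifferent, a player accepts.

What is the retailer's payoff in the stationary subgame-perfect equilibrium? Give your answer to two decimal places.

When the retailer proposes, the supplier accepts any offer worth at least 0.58 times what the supplier would get by proposing next round; and vice versa.
This gives x = 500 − 0.58y and y = 500 − 0.89x, where x and y are each side's share when it proposes.
Hence (1 − 0.58·0.89)x = 500(1 − 0.58), i.e. 0.4838·x = 210.
x ≈ 434.0637; the supplier's share is 500 − x ≈ 65.9363.

434.06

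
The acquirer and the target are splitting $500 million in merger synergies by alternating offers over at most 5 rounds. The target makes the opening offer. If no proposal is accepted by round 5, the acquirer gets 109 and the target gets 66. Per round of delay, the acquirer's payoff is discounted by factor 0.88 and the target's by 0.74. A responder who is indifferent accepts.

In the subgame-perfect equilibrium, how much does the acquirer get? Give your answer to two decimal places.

Round 5 (the target proposes): the acquirer gets 109 if talks fail, so the target offers 109 and keeps 391.
Round 4 (the acquirer proposes): the target can get 391 next round, worth 0.74 × 391 = 289.34 now. The acquirer offers 289.34 and keeps 500 − 289.34 = 210.66.
Round 3 (the target proposes): the acquirer can get 210.66 next round, worth 0.88 × 210.66 = 185.3808 now; the target offers that and keeps 314.6192.
Round 2 (the acquirer proposes): the target can get 314.6192 next round, worth 0.74 × 314.6192 = 232.818208 now, so the acquirer offers 232.818208, keeping 267.181792.
Round 1 (the target proposes): the acquirer can get 267.181792 next round, worth 0.88 × 267.181792 = 235.11997696 now. The target offers 235.11997696 and keeps 500 − 235.11997696 = 264.88002304.

235.12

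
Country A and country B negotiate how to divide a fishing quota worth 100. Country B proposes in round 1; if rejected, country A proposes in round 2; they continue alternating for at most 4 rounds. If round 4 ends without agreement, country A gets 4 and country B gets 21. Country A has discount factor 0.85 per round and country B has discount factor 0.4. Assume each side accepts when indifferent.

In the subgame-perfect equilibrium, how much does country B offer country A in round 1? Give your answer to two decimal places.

73.83

Round 4 (country A proposes): country B gets 21 if talks fail, so country A offers 21 and keeps 79.
Round 3 (country B proposes): country A can get 79 next round, worth 0.85 × 79 = 67.15 now; country B offers that and keeps 32.85.
Round 2 (country A proposes): country B can get 32.85 next round, worth 0.4 × 32.85 = 13.14 now; country A offers that and keeps 86.86.
Round 1 (country B proposes): country A can get 86.86 next round, worth 0.85 × 86.86 = 73.831 now. Country B offers 73.831 and keeps 100 − 73.831 = 26.169.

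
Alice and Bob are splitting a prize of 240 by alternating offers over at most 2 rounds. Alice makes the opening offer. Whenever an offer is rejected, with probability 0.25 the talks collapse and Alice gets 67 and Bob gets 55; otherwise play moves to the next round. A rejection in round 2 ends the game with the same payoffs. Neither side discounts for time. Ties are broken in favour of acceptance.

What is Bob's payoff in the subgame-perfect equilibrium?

143.5

Round 2 (Bob proposes): Alice gets 67 if talks fail, so Bob offers 67 and keeps 173.
Round 1 (Alice proposes): rejecting gives Bob an expected 0.75 × 173 + 0.25 × 55 = 143.5; Alice offers that and keeps 96.5.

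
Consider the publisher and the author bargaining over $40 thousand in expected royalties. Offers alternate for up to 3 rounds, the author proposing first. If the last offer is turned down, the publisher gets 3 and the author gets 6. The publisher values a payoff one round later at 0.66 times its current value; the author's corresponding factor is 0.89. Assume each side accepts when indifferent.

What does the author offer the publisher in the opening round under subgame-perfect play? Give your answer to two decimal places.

Round 3 (the author proposes): the publisher gets 3 if talks fail, so the author offers 3 and keeps 37.
Round 2 (the publisher proposes): the author can get 37 next round, worth 0.89 × 37 = 32.93 now. The publisher offers 32.93 and keeps 40 − 32.93 = 7.07.
Round 1 (the author proposes): the publisher can get 7.07 next round, worth 0.66 × 7.07 = 4.6662 now; the author offers that and keeps 35.3338.

4.67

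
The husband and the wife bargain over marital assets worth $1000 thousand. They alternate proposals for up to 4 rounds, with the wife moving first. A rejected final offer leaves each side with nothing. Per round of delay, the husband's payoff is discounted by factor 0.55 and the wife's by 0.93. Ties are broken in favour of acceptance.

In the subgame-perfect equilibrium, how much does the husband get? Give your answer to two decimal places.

Round 4 (the husband proposes): rejection yields 0 for the wife; the husband offers 0 and keeps 1000.
Round 3 (the wife proposes): the husband can get 1000 next round, worth 0.55 × 1000 = 550 now, so the wife offers 550, keeping 450.
Round 2 (the husband proposes): the wife can get 450 next round, worth 0.93 × 450 = 418.5 now; the husband offers that and keeps 581.5.
Round 1 (the wife proposes): the husband can get 581.5 next round, worth 0.55 × 581.5 = 319.825 now. The wife offers 319.825 and keeps 1000 − 319.825 = 680.175.

319.83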